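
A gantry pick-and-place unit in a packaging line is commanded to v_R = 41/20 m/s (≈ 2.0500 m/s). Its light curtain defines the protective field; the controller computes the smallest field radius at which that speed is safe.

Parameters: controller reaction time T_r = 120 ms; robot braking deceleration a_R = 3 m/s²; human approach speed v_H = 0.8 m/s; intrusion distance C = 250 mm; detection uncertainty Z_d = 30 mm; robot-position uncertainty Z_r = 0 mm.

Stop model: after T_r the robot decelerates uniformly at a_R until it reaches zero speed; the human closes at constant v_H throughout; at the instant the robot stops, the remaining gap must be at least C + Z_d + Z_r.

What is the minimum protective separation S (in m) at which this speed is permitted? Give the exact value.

S_min = 22429/12000 m = 1.8691 m

T_s = v_R/a_R = (41/20)/3 = 0.6833 s
robot in T_r: 2.0500·0.1200 = 0.2460 m
robot covers 2.0500·0.6833 − ½·3.0000·0.6833² = 0.7004 m while stopping
person approaches 0.8000·(0.1200+0.6833) = 0.6427 m
C+Z_d+Z_r = 0.2500+0.0300+0.0000 = 0.2800 m
S_min ≈ 0.2460+0.7004+0.6427+0.2800  ⇒  S_min = 22429/12000 m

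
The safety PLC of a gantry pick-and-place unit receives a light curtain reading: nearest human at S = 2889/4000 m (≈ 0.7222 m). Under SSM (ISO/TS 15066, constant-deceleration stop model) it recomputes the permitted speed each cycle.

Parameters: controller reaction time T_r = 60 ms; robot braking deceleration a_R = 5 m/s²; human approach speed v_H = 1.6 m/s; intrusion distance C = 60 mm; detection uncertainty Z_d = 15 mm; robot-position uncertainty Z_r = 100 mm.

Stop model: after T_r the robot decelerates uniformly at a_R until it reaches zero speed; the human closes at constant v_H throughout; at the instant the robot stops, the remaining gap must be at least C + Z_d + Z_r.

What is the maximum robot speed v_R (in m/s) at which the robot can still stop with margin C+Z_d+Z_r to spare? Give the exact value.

v_R_max = 19/20 m/s = 0.9500 m/s

collect terms ⇒ (1/10)·v_R² + (19/50)·v_R + (-361/800) = 0
  disc = (19/50)² − 4·(1/10)·(-361/800) = 3249/10000 ; √disc = 57/100
  v_R = (−(19/50) + 57/100) / (2·(1/10)) = 19/20 m/s
check:
stop time T_s = (19/20)/5 = 0.1900 s
robot covers v_R·T_r = 0.9500·0.0600 = 0.0570 m before braking
braking distance = 0.9500²/(2·5.0000) = 0.0902 m
human over T_r+T_s: 1.6000·(0.0600+0.1900) = 0.4000 m
C+Z_d+Z_r = 0.0600+0.0150+0.1000 = 0.1750 m
sum ≈ 0.0570+0.0902+0.4000+0.1750 ≈ 0.7222 m = S ✓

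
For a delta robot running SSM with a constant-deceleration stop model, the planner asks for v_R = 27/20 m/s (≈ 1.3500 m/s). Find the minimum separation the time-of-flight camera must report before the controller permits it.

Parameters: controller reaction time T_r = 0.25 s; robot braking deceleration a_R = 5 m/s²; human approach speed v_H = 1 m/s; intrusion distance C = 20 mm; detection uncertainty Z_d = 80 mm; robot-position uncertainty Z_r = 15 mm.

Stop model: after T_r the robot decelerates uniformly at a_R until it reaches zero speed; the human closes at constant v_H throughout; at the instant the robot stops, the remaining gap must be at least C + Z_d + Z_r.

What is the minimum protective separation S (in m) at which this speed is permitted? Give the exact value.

S_min = 4619/4000 m = 1.1547 m

stop time T_s = (27/20)/5 = 0.2700 s
robot covers v_R·T_r = 1.3500·0.2500 = 0.3375 m before braking
braking distance = 1.3500²/(2·5.0000) = 0.1822 m
human over T_r+T_s: 1.0000·(0.2500+0.2700) = 0.5200 m
C+Z_d+Z_r = 0.0200+0.0800+0.0150 = 0.1150 m
S_min ≈ 0.3375+0.1822+0.5200+0.1150  ⇒  S_min = 4619/4000 m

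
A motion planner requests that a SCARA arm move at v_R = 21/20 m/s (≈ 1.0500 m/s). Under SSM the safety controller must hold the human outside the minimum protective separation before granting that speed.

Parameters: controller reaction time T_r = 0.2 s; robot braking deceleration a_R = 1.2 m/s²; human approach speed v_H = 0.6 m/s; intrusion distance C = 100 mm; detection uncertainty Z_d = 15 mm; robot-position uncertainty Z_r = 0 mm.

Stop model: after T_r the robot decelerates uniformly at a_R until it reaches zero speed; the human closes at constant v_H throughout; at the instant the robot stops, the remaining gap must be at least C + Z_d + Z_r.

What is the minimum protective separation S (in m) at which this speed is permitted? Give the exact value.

S_min = 2287/1600 m = 1.4294 m

T_s = v_R/a_R = (21/20)/(6/5) = 0.8750 s
reaction-phase robot travel = 1.0500·0.2000 = 0.2100 m
robot under decel: 1.0500²/(2·1.2000) = 0.4594 m
person approaches 0.6000·(0.2000+0.8750) = 0.6450 m
C+Z_d+Z_r = 0.1000+0.0150+0.0000 = 0.1150 m
S_min ≈ 0.2100+0.4594+0.6450+0.1150  ⇒  S_min = 2287/1600 m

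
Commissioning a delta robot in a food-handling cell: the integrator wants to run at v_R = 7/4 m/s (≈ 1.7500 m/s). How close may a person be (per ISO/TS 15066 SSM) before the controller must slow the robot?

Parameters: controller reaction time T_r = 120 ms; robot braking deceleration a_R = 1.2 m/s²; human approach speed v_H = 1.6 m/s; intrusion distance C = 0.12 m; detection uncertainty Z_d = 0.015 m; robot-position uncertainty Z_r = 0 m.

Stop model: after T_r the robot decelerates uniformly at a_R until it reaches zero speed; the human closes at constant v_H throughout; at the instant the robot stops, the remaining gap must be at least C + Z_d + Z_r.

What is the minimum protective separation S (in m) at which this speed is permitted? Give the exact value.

S_min = 33171/8000 m = 4.1464 m

stop time T_s = (7/4)/(6/5) = 1.4583 s
robot in T_r: 1.7500·0.1200 = 0.2100 m
braking distance = 1.7500²/(2·1.2000) = 1.2760 m
person approaches 1.6000·(0.1200+1.4583) = 2.5253 m
margins: 0.1200+0.0150+0.0000 = 0.1350 m
S_min ≈ 0.2100+1.2760+2.5253+0.1350  ⇒  S_min = 33171/8000 m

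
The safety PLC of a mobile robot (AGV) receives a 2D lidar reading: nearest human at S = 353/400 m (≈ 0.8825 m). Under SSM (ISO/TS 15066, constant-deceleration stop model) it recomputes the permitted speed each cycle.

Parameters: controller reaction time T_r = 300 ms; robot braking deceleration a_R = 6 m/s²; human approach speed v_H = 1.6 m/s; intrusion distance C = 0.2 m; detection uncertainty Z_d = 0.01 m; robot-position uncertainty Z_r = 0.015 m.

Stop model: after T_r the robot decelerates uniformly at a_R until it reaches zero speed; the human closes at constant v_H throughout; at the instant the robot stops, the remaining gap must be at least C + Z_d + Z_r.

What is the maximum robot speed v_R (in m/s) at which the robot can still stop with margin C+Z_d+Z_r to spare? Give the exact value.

v_R_max = 3/10 m/s = 0.3000 m/s

collect terms ⇒ (1/12)·v_R² + (17/30)·v_R + (-71/400) = 0
  disc = (17/30)² − 4·(1/12)·(-71/400) = 1369/3600 ; √disc = 37/60
  v_R = (−(17/30) + 37/60) / (2·(1/12)) = 3/10 m/s
check:
T_s = v_R/a_R = (3/10)/6 = 0.0500 s
robot covers v_R·T_r = 0.3000·0.3000 = 0.0900 m before braking
braking distance = 0.3000²/(2·6.0000) = 0.0075 m
person approaches 1.6000·(0.3000+0.0500) = 0.5600 m
margins: 0.2000+0.0100+0.0150 = 0.2250 m
sum ≈ 0.0900+0.0075+0.5600+0.2250 ≈ 0.8825 m = S ✓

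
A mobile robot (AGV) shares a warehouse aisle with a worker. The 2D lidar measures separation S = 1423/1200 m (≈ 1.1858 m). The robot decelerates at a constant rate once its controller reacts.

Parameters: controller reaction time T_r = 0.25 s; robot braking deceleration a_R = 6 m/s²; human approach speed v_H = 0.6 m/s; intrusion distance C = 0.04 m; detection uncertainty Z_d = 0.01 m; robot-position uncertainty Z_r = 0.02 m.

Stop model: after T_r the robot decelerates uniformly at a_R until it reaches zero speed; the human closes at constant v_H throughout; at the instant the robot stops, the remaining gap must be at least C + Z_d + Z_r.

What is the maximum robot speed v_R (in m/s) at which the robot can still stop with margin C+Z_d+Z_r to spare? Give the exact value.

v_R_max = 19/10 m/s = 1.9000 m/s

quadratic (1/12)·v² + (7/20)·v + (-1159/1200) = 0
  disc = (7/20)² − 4·(1/12)·(-1159/1200) = 4/9 ; √disc = 2/3
  v_R = (−(7/20) + 2/3) / (2·(1/12)) = 19/10 m/s
check:
braking lasts T_s = (19/10)/6 = 0.3167 s
reaction-phase robot travel = 1.9000·0.2500 = 0.4750 m
robot under decel: 1.9000²/(2·6.0000) = 0.3008 m
person approaches 0.6000·(0.2500+0.3167) = 0.3400 m
residual clearance needed = 0.0400+0.0100+0.0200 = 0.0700 m
sum ≈ 0.4750+0.3008+0.3400+0.0700 ≈ 1.1858 m = S ✓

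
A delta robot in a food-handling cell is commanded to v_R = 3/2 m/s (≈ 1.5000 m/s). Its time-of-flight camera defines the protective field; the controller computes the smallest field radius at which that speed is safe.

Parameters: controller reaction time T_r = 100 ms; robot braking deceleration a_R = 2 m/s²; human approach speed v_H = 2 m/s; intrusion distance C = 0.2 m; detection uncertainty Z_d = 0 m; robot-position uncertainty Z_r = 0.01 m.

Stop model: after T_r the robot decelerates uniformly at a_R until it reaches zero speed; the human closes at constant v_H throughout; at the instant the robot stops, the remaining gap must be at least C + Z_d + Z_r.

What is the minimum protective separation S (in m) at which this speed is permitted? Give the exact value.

S_min = 1049/400 m = 2.6225 m

stop time T_s = (3/2)/2 = 0.7500 s
robot in T_r: 1.5000·0.1000 = 0.1500 m
robot under decel: 1.5000²/(2·2.0000) = 0.5625 m
person approaches 2.0000·(0.1000+0.7500) = 1.7000 m
C+Z_d+Z_r = 0.2000+0.0000+0.0100 = 0.2100 m
S_min ≈ 0.1500+0.5625+1.7000+0.2100  ⇒  S_min = 1049/400 m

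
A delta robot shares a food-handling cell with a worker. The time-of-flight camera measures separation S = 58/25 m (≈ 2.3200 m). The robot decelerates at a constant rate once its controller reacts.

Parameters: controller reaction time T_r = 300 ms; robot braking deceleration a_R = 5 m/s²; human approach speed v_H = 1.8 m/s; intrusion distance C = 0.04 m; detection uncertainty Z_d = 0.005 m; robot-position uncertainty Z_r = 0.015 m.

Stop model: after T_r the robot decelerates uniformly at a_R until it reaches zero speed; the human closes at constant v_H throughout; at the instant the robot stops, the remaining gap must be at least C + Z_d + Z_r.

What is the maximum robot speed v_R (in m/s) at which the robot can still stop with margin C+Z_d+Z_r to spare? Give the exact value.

at the boundary: (1/10)·v² + (33/50)·v + (-43/25) = 0
  disc = (33/50)² − 4·(1/10)·(-43/25) = 2809/2500 ; √disc = 53/50
  v_R = (−(33/50) + 53/50) / (2·(1/10)) = 2 m/s
check:
stop time T_s = 2/5 = 0.4000 s
reaction-phase robot travel = 2.0000·0.3000 = 0.6000 m
robot under decel: 2.0000²/(2·5.0000) = 0.4000 m
human closes 1.8000·0.7000 = 1.2600 m
residual clearance needed = 0.0400+0.0050+0.0150 = 0.0600 m
sum ≈ 0.6000+0.4000+1.2600+0.0600 ≈ 2.3200 m = S ✓

v_R_max = 2 m/s = 2.0000 m/s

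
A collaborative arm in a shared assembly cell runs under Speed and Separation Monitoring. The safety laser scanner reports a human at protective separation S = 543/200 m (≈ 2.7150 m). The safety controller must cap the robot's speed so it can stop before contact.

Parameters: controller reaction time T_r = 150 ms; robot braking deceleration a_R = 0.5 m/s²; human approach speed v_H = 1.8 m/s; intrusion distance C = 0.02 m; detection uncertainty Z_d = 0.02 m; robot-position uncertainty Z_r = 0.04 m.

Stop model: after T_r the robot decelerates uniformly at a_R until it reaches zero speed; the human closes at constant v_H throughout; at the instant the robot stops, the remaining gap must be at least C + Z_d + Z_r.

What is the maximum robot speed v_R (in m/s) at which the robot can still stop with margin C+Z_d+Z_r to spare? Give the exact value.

v_R_max = 11/20 m/s = 0.5500 m/s

collect terms ⇒ (1)·v_R² + (15/4)·v_R + (-473/200) = 0
  disc = (15/4)² − 4·(1)·(-473/200) = 9409/400 ; √disc = 97/20
  v_R = (−(15/4) + 97/20) / (2·(1)) = 11/20 m/s
check:
T_s = v_R/a_R = (11/20)/(1/2) = 1.1000 s
robot covers v_R·T_r = 0.5500·0.1500 = 0.0825 m before braking
braking distance = 0.5500²/(2·0.5000) = 0.3025 m
human closes 1.8000·1.2500 = 2.2500 m
residual clearance needed = 0.0200+0.0200+0.0400 = 0.0800 m
sum ≈ 0.0825+0.3025+2.2500+0.0800 ≈ 2.7150 m = S ✓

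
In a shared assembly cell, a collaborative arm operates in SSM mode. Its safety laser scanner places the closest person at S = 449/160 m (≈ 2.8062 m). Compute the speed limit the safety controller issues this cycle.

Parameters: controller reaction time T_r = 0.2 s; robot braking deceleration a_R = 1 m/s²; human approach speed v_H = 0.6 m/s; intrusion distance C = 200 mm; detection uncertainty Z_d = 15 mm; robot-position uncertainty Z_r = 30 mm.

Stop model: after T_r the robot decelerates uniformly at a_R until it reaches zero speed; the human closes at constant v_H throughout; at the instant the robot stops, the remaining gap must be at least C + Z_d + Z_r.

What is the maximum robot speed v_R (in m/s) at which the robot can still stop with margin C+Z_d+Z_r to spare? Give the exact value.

at the boundary: (1/2)·v² + (4/5)·v + (-1953/800) = 0
  disc = (4/5)² − 4·(1/2)·(-1953/800) = 2209/400 ; √disc = 47/20
  v_R = (−(4/5) + 47/20) / (2·(1/2)) = 31/20 m/s
check:
T_s = v_R/a_R = (31/20)/1 = 1.5500 s
robot covers v_R·T_r = 1.5500·0.2000 = 0.3100 m before braking
robot under decel: 1.5500²/(2·1.0000) = 1.2012 m
person approaches 0.6000·(0.2000+1.5500) = 1.0500 m
residual clearance needed = 0.2000+0.0150+0.0300 = 0.2450 m
sum ≈ 0.3100+1.2012+1.0500+0.2450 ≈ 2.8062 m = S ✓

v_R_max = 31/20 m/s = 1.5500 m/s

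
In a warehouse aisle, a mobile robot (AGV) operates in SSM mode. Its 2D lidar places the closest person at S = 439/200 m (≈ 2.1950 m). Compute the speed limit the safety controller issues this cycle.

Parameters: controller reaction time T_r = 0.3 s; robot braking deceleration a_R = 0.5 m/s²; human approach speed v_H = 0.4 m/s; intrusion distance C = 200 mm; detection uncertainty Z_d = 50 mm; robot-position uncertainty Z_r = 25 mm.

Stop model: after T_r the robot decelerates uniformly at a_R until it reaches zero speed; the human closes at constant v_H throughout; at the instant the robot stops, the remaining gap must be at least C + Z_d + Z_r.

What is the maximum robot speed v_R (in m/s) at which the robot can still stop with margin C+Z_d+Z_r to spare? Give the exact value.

at the boundary: (1)·v² + (11/10)·v + (-9/5) = 0
  disc = (11/10)² − 4·(1)·(-9/5) = 841/100 ; √disc = 29/10
  v_R = (−(11/10) + 29/10) / (2·(1)) = 9/10 m/s
check:
stop time T_s = (9/10)/(1/2) = 1.8000 s
robot covers v_R·T_r = 0.9000·0.3000 = 0.2700 m before braking
robot covers 0.9000·1.8000 − ½·0.5000·1.8000² = 0.8100 m while stopping
human closes 0.4000·2.1000 = 0.8400 m
margins: 0.2000+0.0500+0.0250 = 0.2750 m
sum ≈ 0.2700+0.8100+0.8400+0.2750 ≈ 2.1950 m = S ✓

v_R_max = 9/10 m/s = 0.9000 m/s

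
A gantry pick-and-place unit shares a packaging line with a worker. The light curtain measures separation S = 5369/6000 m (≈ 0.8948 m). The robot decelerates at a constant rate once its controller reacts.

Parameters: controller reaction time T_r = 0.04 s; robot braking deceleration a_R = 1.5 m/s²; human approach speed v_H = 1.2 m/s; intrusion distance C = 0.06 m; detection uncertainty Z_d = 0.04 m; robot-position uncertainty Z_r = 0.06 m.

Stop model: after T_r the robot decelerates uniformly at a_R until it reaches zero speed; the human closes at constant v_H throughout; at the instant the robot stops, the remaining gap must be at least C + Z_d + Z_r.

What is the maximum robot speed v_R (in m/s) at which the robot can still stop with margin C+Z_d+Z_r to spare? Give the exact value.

v_R_max = 13/20 m/s = 0.6500 m/s

at the boundary: (1/3)·v² + (21/25)·v + (-4121/6000) = 0
  disc = (21/25)² − 4·(1/3)·(-4121/6000) = 36481/22500 ; √disc = 191/150
  v_R = (−(21/25) + 191/150) / (2·(1/3)) = 13/20 m/s
check:
braking lasts T_s = (13/20)/(3/2) = 0.4333 s
reaction-phase robot travel = 0.6500·0.0400 = 0.0260 m
robot covers 0.6500·0.4333 − ½·1.5000·0.4333² = 0.1408 m while stopping
human over T_r+T_s: 1.2000·(0.0400+0.4333) = 0.5680 m
C+Z_d+Z_r = 0.0600+0.0400+0.0600 = 0.1600 m
sum ≈ 0.0260+0.1408+0.5680+0.1600 ≈ 0.8948 m = S ✓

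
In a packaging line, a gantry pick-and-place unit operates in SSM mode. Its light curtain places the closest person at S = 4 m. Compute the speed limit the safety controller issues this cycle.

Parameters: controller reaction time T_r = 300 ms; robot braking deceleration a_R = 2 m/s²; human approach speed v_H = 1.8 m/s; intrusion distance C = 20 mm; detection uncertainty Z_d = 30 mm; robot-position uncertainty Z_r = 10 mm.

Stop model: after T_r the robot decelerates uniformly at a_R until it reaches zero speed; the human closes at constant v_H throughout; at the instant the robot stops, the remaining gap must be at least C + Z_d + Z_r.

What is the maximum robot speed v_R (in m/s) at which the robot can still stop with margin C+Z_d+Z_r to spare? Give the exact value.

at the boundary: (1/4)·v² + (6/5)·v + (-17/5) = 0
  disc = (6/5)² − 4·(1/4)·(-17/5) = 121/25 ; √disc = 11/5
  v_R = (−(6/5) + 11/5) / (2·(1/4)) = 2 m/s
check:
braking lasts T_s = 2/2 = 1.0000 s
robot in T_r: 2.0000·0.3000 = 0.6000 m
braking distance = 2.0000²/(2·2.0000) = 1.0000 m
human closes 1.8000·1.3000 = 2.3400 m
C+Z_d+Z_r = 0.0200+0.0300+0.0100 = 0.0600 m
sum ≈ 0.6000+1.0000+2.3400+0.0600 ≈ 4.0000 m = S ✓

v_R_max = 2 m/s = 2.0000 m/s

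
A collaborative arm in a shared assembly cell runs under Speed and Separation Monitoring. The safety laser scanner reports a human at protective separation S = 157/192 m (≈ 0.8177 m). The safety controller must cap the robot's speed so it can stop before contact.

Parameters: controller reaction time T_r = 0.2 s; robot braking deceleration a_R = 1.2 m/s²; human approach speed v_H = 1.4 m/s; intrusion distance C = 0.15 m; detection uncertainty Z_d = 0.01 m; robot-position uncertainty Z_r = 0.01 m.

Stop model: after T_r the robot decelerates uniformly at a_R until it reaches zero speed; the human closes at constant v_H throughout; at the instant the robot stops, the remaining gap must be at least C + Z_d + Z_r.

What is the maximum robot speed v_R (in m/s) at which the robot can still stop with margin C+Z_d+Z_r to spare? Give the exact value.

quadratic (5/12)·v² + (41/30)·v + (-353/960) = 0
  disc = (41/30)² − 4·(5/12)·(-353/960) = 3969/1600 ; √disc = 63/40
  v_R = (−(41/30) + 63/40) / (2·(5/12)) = 1/4 m/s
check:
braking lasts T_s = (1/4)/(6/5) = 0.2083 s
robot covers v_R·T_r = 0.2500·0.2000 = 0.0500 m before braking
robot covers 0.2500·0.2083 − ½·1.2000·0.2083² = 0.0260 m while stopping
person approaches 1.4000·(0.2000+0.2083) = 0.5717 m
margins: 0.1500+0.0100+0.0100 = 0.1700 m
sum ≈ 0.0500+0.0260+0.5717+0.1700 ≈ 0.8177 m = S ✓

v_R_max = 1/4 m/s = 0.2500 m/s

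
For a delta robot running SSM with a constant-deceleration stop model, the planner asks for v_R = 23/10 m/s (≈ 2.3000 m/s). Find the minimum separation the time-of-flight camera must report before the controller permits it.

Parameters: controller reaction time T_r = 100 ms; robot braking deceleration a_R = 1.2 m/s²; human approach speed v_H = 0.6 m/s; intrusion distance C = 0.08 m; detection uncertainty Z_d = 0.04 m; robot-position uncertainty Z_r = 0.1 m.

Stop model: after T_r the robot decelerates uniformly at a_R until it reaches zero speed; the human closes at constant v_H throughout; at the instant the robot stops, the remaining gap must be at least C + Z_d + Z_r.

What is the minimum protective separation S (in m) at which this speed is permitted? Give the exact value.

braking lasts T_s = (23/10)/(6/5) = 1.9167 s
robot covers v_R·T_r = 2.3000·0.1000 = 0.2300 m before braking
braking distance = 2.3000²/(2·1.2000) = 2.2042 m
human over T_r+T_s: 0.6000·(0.1000+1.9167) = 1.2100 m
margins: 0.0800+0.0400+0.1000 = 0.2200 m
S_min ≈ 0.2300+2.2042+1.2100+0.2200  ⇒  S_min = 4637/1200 m

S_min = 4637/1200 m = 3.8642 m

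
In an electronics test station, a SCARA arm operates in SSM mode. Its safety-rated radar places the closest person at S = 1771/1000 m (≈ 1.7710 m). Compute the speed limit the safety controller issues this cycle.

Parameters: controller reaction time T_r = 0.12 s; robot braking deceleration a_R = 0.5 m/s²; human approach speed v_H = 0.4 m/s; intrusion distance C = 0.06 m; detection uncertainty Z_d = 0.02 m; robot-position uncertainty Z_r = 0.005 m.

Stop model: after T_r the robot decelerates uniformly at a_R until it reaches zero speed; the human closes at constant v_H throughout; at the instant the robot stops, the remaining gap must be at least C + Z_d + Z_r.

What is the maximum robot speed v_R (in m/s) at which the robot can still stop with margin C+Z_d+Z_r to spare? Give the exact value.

v_R_max = 9/10 m/s = 0.9000 m/s

quadratic (1)·v² + (23/25)·v + (-819/500) = 0
  disc = (23/25)² − 4·(1)·(-819/500) = 4624/625 ; √disc = 68/25
  v_R = (−(23/25) + 68/25) / (2·(1)) = 9/10 m/s
check:
T_s = v_R/a_R = (9/10)/(1/2) = 1.8000 s
reaction-phase robot travel = 0.9000·0.1200 = 0.1080 m
braking distance = 0.9000²/(2·0.5000) = 0.8100 m
human over T_r+T_s: 0.4000·(0.1200+1.8000) = 0.7680 m
margins: 0.0600+0.0200+0.0050 = 0.0850 m
sum ≈ 0.1080+0.8100+0.7680+0.0850 ≈ 1.7710 m = S ✓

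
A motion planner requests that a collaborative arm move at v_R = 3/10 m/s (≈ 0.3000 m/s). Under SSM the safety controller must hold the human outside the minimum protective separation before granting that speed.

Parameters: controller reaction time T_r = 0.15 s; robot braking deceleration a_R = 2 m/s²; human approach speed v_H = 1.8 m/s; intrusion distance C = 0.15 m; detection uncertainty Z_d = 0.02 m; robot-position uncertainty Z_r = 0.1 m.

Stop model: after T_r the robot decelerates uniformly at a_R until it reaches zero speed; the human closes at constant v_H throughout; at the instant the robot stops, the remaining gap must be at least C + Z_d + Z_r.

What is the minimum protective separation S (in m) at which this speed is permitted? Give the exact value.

braking lasts T_s = (3/10)/2 = 0.1500 s
robot covers v_R·T_r = 0.3000·0.1500 = 0.0450 m before braking
braking distance = 0.3000²/(2·2.0000) = 0.0225 m
human closes 1.8000·0.3000 = 0.5400 m
residual clearance needed = 0.1500+0.0200+0.1000 = 0.2700 m
S_min ≈ 0.0450+0.0225+0.5400+0.2700  ⇒  S_min = 351/400 m

S_min = 351/400 m = 0.8775 m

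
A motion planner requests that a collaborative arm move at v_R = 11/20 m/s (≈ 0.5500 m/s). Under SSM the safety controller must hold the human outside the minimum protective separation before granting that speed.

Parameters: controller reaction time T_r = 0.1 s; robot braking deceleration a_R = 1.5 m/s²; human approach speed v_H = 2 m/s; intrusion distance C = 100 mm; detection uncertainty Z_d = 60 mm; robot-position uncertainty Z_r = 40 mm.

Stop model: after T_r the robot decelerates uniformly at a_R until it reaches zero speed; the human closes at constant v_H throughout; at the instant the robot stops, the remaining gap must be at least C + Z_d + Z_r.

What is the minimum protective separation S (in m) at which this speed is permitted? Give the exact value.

S_min = 1547/1200 m = 1.2892 m

braking lasts T_s = (11/20)/(3/2) = 0.3667 s
robot in T_r: 0.5500·0.1000 = 0.0550 m
braking distance = 0.5500²/(2·1.5000) = 0.1008 m
person approaches 2.0000·(0.1000+0.3667) = 0.9333 m
C+Z_d+Z_r = 0.1000+0.0600+0.0400 = 0.2000 m
S_min ≈ 0.0550+0.1008+0.9333+0.2000  ⇒  S_min = 1547/1200 m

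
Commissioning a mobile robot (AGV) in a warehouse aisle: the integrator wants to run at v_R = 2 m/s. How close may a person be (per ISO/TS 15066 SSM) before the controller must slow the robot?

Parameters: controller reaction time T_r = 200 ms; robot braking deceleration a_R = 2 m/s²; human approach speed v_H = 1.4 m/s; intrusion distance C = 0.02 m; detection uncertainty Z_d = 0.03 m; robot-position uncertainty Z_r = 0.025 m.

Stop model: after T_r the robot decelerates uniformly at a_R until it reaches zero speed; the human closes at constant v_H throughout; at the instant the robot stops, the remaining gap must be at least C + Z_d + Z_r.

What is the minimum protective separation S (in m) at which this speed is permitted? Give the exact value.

stop time T_s = 2/2 = 1.0000 s
robot covers v_R·T_r = 2.0000·0.2000 = 0.4000 m before braking
braking distance = 2.0000²/(2·2.0000) = 1.0000 m
person approaches 1.4000·(0.2000+1.0000) = 1.6800 m
residual clearance needed = 0.0200+0.0300+0.0250 = 0.0750 m
S_min ≈ 0.4000+1.0000+1.6800+0.0750  ⇒  S_min = 631/200 m

S_min = 631/200 m = 3.1550 m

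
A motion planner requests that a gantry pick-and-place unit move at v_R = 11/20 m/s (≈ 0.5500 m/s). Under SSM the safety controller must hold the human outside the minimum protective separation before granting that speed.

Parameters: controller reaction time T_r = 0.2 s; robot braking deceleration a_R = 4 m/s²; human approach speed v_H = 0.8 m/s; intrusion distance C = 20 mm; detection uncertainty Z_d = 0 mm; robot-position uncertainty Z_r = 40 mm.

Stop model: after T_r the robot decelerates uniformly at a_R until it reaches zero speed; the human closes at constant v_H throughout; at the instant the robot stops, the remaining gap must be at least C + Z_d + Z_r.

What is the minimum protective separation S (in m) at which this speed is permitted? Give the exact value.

braking lasts T_s = (11/20)/4 = 0.1375 s
robot in T_r: 0.5500·0.2000 = 0.1100 m
robot covers 0.5500·0.1375 − ½·4.0000·0.1375² = 0.0378 m while stopping
human over T_r+T_s: 0.8000·(0.2000+0.1375) = 0.2700 m
residual clearance needed = 0.0200+0.0000+0.0400 = 0.0600 m
S_min ≈ 0.1100+0.0378+0.2700+0.0600  ⇒  S_min = 1529/3200 m

S_min = 1529/3200 m = 0.4778 m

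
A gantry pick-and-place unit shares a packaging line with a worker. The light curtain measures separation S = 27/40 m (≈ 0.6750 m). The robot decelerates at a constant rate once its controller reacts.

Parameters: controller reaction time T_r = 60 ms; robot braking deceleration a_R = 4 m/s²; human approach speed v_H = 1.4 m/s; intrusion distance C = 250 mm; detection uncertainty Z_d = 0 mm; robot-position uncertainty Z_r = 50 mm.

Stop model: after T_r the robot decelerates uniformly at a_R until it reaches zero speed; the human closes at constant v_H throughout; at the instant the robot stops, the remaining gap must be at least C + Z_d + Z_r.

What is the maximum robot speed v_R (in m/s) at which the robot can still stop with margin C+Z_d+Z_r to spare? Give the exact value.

v_R_max = 3/5 m/s = 0.6000 m/s

quadratic (1/8)·v² + (41/100)·v + (-291/1000) = 0
  disc = (41/100)² − 4·(1/8)·(-291/1000) = 196/625 ; √disc = 14/25
  v_R = (−(41/100) + 14/25) / (2·(1/8)) = 3/5 m/s
check:
braking lasts T_s = (3/5)/4 = 0.1500 s
reaction-phase robot travel = 0.6000·0.0600 = 0.0360 m
braking distance = 0.6000²/(2·4.0000) = 0.0450 m
human closes 1.4000·0.2100 = 0.2940 m
C+Z_d+Z_r = 0.2500+0.0000+0.0500 = 0.3000 m
sum ≈ 0.0360+0.0450+0.2940+0.3000 ≈ 0.6750 m = S ✓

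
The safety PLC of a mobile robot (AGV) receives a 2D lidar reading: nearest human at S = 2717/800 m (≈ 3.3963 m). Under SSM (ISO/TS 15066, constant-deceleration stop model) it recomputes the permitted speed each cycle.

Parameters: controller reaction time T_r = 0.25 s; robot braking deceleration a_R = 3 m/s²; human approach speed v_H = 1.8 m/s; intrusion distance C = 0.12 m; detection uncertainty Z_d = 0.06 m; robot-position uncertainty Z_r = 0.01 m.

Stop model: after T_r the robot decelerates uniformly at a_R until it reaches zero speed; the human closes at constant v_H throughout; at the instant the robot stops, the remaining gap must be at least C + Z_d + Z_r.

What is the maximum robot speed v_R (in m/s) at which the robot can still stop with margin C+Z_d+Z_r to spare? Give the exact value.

quadratic (1/6)·v² + (17/20)·v + (-441/160) = 0
  disc = (17/20)² − 4·(1/6)·(-441/160) = 64/25 ; √disc = 8/5
  v_R = (−(17/20) + 8/5) / (2·(1/6)) = 9/4 m/s
check:
braking lasts T_s = (9/4)/3 = 0.7500 s
reaction-phase robot travel = 2.2500·0.2500 = 0.5625 m
robot under decel: 2.2500²/(2·3.0000) = 0.8438 m
person approaches 1.8000·(0.2500+0.7500) = 1.8000 m
residual clearance needed = 0.1200+0.0600+0.0100 = 0.1900 m
sum ≈ 0.5625+0.8438+1.8000+0.1900 ≈ 3.3963 m = S ✓

v_R_max = 9/4 m/s = 2.2500 m/s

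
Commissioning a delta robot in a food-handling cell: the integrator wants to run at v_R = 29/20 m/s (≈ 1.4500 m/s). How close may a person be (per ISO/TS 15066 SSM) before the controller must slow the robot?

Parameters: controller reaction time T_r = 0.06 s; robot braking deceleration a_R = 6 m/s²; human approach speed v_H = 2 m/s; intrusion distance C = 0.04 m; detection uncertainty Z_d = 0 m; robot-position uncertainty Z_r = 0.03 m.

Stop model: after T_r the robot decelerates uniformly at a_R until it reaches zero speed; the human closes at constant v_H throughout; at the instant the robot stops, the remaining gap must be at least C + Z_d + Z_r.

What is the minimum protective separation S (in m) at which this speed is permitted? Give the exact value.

S_min = 22453/24000 m = 0.9355 m

braking lasts T_s = (29/20)/6 = 0.2417 s
reaction-phase robot travel = 1.4500·0.0600 = 0.0870 m
robot under decel: 1.4500²/(2·6.0000) = 0.1752 m
person approaches 2.0000·(0.0600+0.2417) = 0.6033 m
residual clearance needed = 0.0400+0.0000+0.0300 = 0.0700 m
S_min ≈ 0.0870+0.1752+0.6033+0.0700  ⇒  S_min = 22453/24000 m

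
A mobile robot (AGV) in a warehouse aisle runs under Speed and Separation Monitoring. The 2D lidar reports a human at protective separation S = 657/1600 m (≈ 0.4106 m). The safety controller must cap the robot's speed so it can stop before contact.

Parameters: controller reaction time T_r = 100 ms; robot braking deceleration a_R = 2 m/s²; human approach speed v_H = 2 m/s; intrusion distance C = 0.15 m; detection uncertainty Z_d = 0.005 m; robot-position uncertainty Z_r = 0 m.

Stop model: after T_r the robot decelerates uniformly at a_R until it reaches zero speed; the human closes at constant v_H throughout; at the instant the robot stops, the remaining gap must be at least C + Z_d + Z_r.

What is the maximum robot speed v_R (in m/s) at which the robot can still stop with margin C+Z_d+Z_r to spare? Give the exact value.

collect terms ⇒ (1/4)·v_R² + (11/10)·v_R + (-89/1600) = 0
  disc = (11/10)² − 4·(1/4)·(-89/1600) = 81/64 ; √disc = 9/8
  v_R = (−(11/10) + 9/8) / (2·(1/4)) = 1/20 m/s
check:
stop time T_s = (1/20)/2 = 0.0250 s
robot covers v_R·T_r = 0.0500·0.1000 = 0.0050 m before braking
braking distance = 0.0500²/(2·2.0000) = 0.0006 m
person approaches 2.0000·(0.1000+0.0250) = 0.2500 m
margins: 0.1500+0.0050+0.0000 = 0.1550 m
sum ≈ 0.0050+0.0006+0.2500+0.1550 ≈ 0.4106 m = S ✓

v_R_max = 1/20 m/s = 0.0500 m/s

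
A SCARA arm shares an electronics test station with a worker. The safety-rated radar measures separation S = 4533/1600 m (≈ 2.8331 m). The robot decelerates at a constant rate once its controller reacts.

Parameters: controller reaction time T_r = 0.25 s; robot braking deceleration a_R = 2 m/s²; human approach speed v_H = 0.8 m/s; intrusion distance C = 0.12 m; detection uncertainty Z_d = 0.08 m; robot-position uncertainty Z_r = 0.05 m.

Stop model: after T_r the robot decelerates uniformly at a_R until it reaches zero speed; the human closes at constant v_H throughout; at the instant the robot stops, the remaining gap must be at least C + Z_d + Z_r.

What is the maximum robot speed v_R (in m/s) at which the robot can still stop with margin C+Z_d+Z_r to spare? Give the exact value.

v_R_max = 41/20 m/s = 2.0500 m/s

at the boundary: (1/4)·v² + (13/20)·v + (-3813/1600) = 0
  disc = (13/20)² − 4·(1/4)·(-3813/1600) = 4489/1600 ; √disc = 67/40
  v_R = (−(13/20) + 67/40) / (2·(1/4)) = 41/20 m/s
check:
T_s = v_R/a_R = (41/20)/2 = 1.0250 s
reaction-phase robot travel = 2.0500·0.2500 = 0.5125 m
braking distance = 2.0500²/(2·2.0000) = 1.0506 m
person approaches 0.8000·(0.2500+1.0250) = 1.0200 m
margins: 0.1200+0.0800+0.0500 = 0.2500 m
sum ≈ 0.5125+1.0506+1.0200+0.2500 ≈ 2.8331 m = S ✓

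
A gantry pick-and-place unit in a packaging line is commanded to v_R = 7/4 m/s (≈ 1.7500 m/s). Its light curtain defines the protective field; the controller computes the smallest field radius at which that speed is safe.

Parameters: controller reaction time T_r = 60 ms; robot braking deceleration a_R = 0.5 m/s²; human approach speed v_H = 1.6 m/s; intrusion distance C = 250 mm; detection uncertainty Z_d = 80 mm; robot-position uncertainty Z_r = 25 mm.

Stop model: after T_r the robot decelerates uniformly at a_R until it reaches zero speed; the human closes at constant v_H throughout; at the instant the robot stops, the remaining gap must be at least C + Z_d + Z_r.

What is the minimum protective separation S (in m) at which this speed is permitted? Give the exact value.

S_min = 18437/2000 m = 9.2185 m

braking lasts T_s = (7/4)/(1/2) = 3.5000 s
robot covers v_R·T_r = 1.7500·0.0600 = 0.1050 m before braking
robot under decel: 1.7500²/(2·0.5000) = 3.0625 m
person approaches 1.6000·(0.0600+3.5000) = 5.6960 m
C+Z_d+Z_r = 0.2500+0.0800+0.0250 = 0.3550 m
S_min ≈ 0.1050+3.0625+5.6960+0.3550  ⇒  S_min = 18437/2000 m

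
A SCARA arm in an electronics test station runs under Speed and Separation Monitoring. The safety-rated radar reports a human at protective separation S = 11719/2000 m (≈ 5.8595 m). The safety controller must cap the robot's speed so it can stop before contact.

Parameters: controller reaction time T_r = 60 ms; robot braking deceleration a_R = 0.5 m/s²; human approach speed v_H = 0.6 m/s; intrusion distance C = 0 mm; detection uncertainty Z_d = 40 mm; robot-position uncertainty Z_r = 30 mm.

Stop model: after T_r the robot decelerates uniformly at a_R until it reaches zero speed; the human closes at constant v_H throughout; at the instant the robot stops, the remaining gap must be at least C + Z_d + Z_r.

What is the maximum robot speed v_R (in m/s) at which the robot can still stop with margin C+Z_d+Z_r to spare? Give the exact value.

at the boundary: (1)·v² + (63/50)·v + (-11507/2000) = 0
  disc = (63/50)² − 4·(1)·(-11507/2000) = 15376/625 ; √disc = 124/25
  v_R = (−(63/50) + 124/25) / (2·(1)) = 37/20 m/s
check:
T_s = v_R/a_R = (37/20)/(1/2) = 3.7000 s
reaction-phase robot travel = 1.8500·0.0600 = 0.1110 m
robot under decel: 1.8500²/(2·0.5000) = 3.4225 m
person approaches 0.6000·(0.0600+3.7000) = 2.2560 m
residual clearance needed = 0.0000+0.0400+0.0300 = 0.0700 m
sum ≈ 0.1110+3.4225+2.2560+0.0700 ≈ 5.8595 m = S ✓

v_R_max = 37/20 m/s = 1.8500 m/s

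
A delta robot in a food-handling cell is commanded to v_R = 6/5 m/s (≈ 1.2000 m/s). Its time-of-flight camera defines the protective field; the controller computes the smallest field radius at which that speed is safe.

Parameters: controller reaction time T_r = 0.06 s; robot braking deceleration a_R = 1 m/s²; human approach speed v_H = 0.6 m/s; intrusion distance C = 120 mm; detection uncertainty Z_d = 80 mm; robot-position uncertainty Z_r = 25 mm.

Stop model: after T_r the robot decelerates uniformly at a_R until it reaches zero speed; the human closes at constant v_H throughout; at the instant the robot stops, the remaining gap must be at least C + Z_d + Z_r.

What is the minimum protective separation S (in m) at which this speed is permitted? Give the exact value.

T_s = v_R/a_R = (6/5)/1 = 1.2000 s
robot in T_r: 1.2000·0.0600 = 0.0720 m
braking distance = 1.2000²/(2·1.0000) = 0.7200 m
person approaches 0.6000·(0.0600+1.2000) = 0.7560 m
margins: 0.1200+0.0800+0.0250 = 0.2250 m
S_min ≈ 0.0720+0.7200+0.7560+0.2250  ⇒  S_min = 1773/1000 m

S_min = 1773/1000 m = 1.7730 m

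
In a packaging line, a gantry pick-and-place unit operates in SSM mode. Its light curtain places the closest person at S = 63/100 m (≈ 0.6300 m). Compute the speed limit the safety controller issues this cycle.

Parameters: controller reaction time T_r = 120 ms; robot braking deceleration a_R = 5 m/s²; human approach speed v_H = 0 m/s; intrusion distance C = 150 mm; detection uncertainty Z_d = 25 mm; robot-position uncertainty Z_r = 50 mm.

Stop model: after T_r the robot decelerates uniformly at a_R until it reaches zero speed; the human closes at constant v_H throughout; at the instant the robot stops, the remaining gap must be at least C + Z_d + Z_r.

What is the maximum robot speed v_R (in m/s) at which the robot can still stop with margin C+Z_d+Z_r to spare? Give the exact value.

v_R_max = 3/2 m/s = 1.5000 m/s

at the boundary: (1/10)·v² + (3/25)·v + (-81/200) = 0
  disc = (3/25)² − 4·(1/10)·(-81/200) = 441/2500 ; √disc = 21/50
  v_R = (−(3/25) + 21/50) / (2·(1/10)) = 3/2 m/s
check:
stop time T_s = (3/2)/5 = 0.3000 s
robot covers v_R·T_r = 1.5000·0.1200 = 0.1800 m before braking
braking distance = 1.5000²/(2·5.0000) = 0.2250 m
human closes 0.0000·0.4200 = 0.0000 m
margins: 0.1500+0.0250+0.0500 = 0.2250 m
sum ≈ 0.1800+0.2250+0.0000+0.2250 ≈ 0.6300 m = S ✓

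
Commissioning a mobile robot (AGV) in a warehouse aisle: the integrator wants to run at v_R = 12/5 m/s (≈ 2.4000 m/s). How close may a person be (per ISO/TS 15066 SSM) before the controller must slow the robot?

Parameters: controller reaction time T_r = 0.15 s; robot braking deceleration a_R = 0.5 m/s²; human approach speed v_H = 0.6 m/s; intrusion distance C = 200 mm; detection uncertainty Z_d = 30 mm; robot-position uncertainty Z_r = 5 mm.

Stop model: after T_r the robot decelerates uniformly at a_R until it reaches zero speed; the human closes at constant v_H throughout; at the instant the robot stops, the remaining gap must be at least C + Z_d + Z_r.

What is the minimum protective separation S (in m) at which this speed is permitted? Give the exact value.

S_min = 373/40 m = 9.3250 m

braking lasts T_s = (12/5)/(1/2) = 4.8000 s
robot covers v_R·T_r = 2.4000·0.1500 = 0.3600 m before braking
robot under decel: 2.4000²/(2·0.5000) = 5.7600 m
human over T_r+T_s: 0.6000·(0.1500+4.8000) = 2.9700 m
C+Z_d+Z_r = 0.2000+0.0300+0.0050 = 0.2350 m
S_min ≈ 0.3600+5.7600+2.9700+0.2350  ⇒  S_min = 373/40 m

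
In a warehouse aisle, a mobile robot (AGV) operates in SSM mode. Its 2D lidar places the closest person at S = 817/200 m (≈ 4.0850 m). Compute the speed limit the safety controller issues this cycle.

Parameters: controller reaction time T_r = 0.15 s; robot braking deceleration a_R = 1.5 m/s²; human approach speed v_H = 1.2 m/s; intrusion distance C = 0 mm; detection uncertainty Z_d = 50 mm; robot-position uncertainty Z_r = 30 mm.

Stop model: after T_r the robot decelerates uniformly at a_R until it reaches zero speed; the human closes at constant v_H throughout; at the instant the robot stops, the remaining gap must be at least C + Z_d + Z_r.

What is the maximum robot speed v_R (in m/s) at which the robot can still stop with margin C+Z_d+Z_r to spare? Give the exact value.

v_R_max = 9/4 m/s = 2.2500 m/s

quadratic (1/3)·v² + (19/20)·v + (-153/40) = 0
  disc = (19/20)² − 4·(1/3)·(-153/40) = 2401/400 ; √disc = 49/20
  v_R = (−(19/20) + 49/20) / (2·(1/3)) = 9/4 m/s
check:
braking lasts T_s = (9/4)/(3/2) = 1.5000 s
robot covers v_R·T_r = 2.2500·0.1500 = 0.3375 m before braking
robot under decel: 2.2500²/(2·1.5000) = 1.6875 m
human closes 1.2000·1.6500 = 1.9800 m
margins: 0.0000+0.0500+0.0300 = 0.0800 m
sum ≈ 0.3375+1.6875+1.9800+0.0800 ≈ 4.0850 m = S ✓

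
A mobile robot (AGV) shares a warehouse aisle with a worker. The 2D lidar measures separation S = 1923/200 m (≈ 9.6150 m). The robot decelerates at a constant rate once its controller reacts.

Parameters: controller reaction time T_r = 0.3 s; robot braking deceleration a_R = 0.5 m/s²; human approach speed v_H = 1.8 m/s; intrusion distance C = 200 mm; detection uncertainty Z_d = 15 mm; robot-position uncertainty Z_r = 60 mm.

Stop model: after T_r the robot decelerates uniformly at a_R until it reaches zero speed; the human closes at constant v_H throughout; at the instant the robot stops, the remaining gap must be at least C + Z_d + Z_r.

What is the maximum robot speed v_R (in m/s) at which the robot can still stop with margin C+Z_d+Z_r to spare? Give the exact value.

quadratic (1)·v² + (39/10)·v + (-44/5) = 0
  disc = (39/10)² − 4·(1)·(-44/5) = 5041/100 ; √disc = 71/10
  v_R = (−(39/10) + 71/10) / (2·(1)) = 8/5 m/s
check:
T_s = v_R/a_R = (8/5)/(1/2) = 3.2000 s
robot covers v_R·T_r = 1.6000·0.3000 = 0.4800 m before braking
robot under decel: 1.6000²/(2·0.5000) = 2.5600 m
person approaches 1.8000·(0.3000+3.2000) = 6.3000 m
margins: 0.2000+0.0150+0.0600 = 0.2750 m
sum ≈ 0.4800+2.5600+6.3000+0.2750 ≈ 9.6150 m = S ✓

v_R_max = 8/5 m/s = 1.6000 m/s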